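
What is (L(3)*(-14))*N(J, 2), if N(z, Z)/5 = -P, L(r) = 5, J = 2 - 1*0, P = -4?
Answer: -1400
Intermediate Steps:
J = 2 (J = 2 + 0 = 2)
N(z, Z) = 20 (N(z, Z) = 5*(-1*(-4)) = 5*4 = 20)
(L(3)*(-14))*N(J, 2) = (5*(-14))*20 = -70*20 = -1400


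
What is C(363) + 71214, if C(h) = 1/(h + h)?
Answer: 51701365/726 ≈ 71214.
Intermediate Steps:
C(h) = 1/(2*h)
C(363) + 71214 = (1/2)/363 + 71214 = (1/2)*(1/363) + 71214 = 1/726 + 71214 = 51701365/726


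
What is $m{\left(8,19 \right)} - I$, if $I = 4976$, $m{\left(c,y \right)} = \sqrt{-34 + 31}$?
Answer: $-4976 + i \sqrt{3} \approx -4976.0 + 1.732 i$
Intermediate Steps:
$m{\left(c,y \right)} = i \sqrt{3}$ ($m{\left(c,y \right)} = \sqrt{-3} = i \sqrt{3}$)
$m{\left(8,19 \right)} - I = i \sqrt{3} - 4976 = -4976 + i \sqrt{3}$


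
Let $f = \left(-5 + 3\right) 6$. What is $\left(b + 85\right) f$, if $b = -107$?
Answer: $264$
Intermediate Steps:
$f = -12$ ($f = \left(-2\right) 6 = -12$)
$\left(b + 85\right) f = \left(-107 + 85\right) \left(-12\right) = \left(-22\right) \left(-12\right) = 264$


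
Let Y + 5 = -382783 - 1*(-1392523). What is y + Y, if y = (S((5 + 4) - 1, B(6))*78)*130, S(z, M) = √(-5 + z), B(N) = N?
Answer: 1009735 + 10140*√3 ≈ 1.0273e+6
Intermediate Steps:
y = 10140*√3 (y = (√(-5 + ((5 + 4) - 1))*78)*130 = (√(-5 + (9 - 1))*78)*130 = (√(-5 + 8)*78)*130 = (√3*78)*130 = (78*√3)*130 = 10140*√3 ≈ 17563.)
Y = 1009735 (Y = -5 + (-382783 - 1*(-1392523)) = -5 + (-382783 + 1392523) = -5 + 1009740 = 1009735)
y + Y = 10140*√3 + 1009735 = 1009735 + 10140*√3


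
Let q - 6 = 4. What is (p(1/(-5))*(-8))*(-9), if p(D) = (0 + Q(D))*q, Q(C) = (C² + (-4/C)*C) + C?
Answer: -14976/5 ≈ -2995.2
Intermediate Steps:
q = 10 (q = 6 + 4 = 10)
Q(C) = -4 + C + C² (Q(C) = (C² - 4) + C = (-4 + C²) + C = -4 + C + C²)
p(D) = -40 + 10*D + 10*D² (p(D) = (0 + (-4 + D + D²))*10 = (-4 + D + D²)*10 = -40 + 10*D + 10*D²)
(p(1/(-5))*(-8))*(-9) = ((-40 + 10/(-5) + 10*(1/(-5))²)*(-8))*(-9) = ((-40 + 10*(-⅕) + 10*(-⅕)²)*(-8))*(-9) = ((-40 - 2 + 10*(1/25))*(-8))*(-9) = ((-40 - 2 + ⅖)*(-8))*(-9) = -208/5*(-8)*(-9) = (1664/5)*(-9) = -14976/5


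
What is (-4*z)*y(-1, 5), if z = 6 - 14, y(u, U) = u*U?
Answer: -160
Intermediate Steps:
y(u, U) = U*u
z = -8
(-4*z)*y(-1, 5) = (-4*(-8))*(5*(-1)) = 32*(-5) = -160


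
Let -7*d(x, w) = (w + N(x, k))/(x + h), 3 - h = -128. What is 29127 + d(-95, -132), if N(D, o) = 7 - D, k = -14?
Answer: 1223339/42 ≈ 29127.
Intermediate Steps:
h = 131 (h = 3 - 1*(-128) = 3 + 128 = 131)
d(x, w) = -(7 + w - x)/(7*(131 + x)) (d(x, w) = -(w + (7 - x))/(7*(x + 131)) = -(7 + w - x)/(7*(131 + x)))
29127 + d(-95, -132) = 29127 + (-7 - 95 - 1*(-132))/(7*(131 - 95)) = 29127 + (⅐)*(-7 - 95 + 132)/36 = 29127 + (⅐)*(1/36)*30 = 29127 + 5/42 = 1223339/42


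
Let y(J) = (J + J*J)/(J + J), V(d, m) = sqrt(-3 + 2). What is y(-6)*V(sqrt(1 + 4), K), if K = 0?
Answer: -5*I/2 ≈ -2.5*I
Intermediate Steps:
V(d, m) = I (V(d, m) = sqrt(-1) = I)
y(J) = (J + J**2)/(2*J) (y(J) = (J + J**2)/((2*J)) = (J + J**2)*(1/(2*J)) = (J + J**2)/(2*J))
y(-6)*V(sqrt(1 + 4), K) = (1/2 + (1/2)*(-6))*I = (1/2 - 3)*I = -5*I/2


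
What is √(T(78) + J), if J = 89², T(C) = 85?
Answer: √8006 ≈ 89.476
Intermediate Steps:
J = 7921
√(T(78) + J) = √(85 + 7921) = √8006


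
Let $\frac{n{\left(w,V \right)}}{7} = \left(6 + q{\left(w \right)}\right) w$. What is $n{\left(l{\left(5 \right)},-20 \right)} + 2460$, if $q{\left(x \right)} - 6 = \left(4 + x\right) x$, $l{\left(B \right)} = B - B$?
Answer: $2460$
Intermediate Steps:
$l{\left(B \right)} = 0$
$q{\left(x \right)} = 6 + x \left(4 + x\right)$ ($q{\left(x \right)} = 6 + \left(4 + x\right) x = 6 + x \left(4 + x\right)$)
$n{\left(w,V \right)} = 7 w \left(12 + w^{2} + 4 w\right)$ ($n{\left(w,V \right)} = 7 \left(6 + \left(6 + w^{2} + 4 w\right)\right) w = 7 \left(12 + w^{2} + 4 w\right) w = 7 w \left(12 + w^{2} + 4 w\right)$)
$n{\left(l{\left(5 \right)},-20 \right)} + 2460 = 7 \cdot 0 \left(12 + 0^{2} + 4 \cdot 0\right) + 2460 = 7 \cdot 0 \left(12 + 0 + 0\right) + 2460 = 7 \cdot 0 \cdot 12 + 2460 = 0 + 2460 = 2460$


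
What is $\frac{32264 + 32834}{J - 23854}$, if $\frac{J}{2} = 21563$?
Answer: $\frac{2959}{876} \approx 3.3779$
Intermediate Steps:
$J = 43126$ ($J = 2 \cdot 21563 = 43126$)
$\frac{32264 + 32834}{J - 23854} = \frac{32264 + 32834}{43126 - 23854} = \frac{65098}{19272} = 65098 \cdot \frac{1}{19272} = \frac{2959}{876}$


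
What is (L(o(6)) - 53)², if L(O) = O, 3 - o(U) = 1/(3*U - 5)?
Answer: 423801/169 ≈ 2507.7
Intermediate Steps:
o(U) = 3 - 1/(-5 + 3*U) (o(U) = 3 - 1/(3*U - 5) = 3 - 1/(-5 + 3*U))
(L(o(6)) - 53)² = ((-16 + 9*6)/(-5 + 3*6) - 53)² = ((-16 + 54)/(-5 + 18) - 53)² = (38/13 - 53)² = (-651/13)² = 423801/169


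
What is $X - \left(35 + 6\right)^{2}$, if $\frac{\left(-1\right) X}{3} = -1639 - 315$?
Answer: $4181$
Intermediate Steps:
$X = 5862$ ($X = - 3 \left(-1639 - 315\right) = \left(-3\right) \left(-1954\right) = 5862$)
$X - \left(35 + 6\right)^{2} = 5862 - \left(35 + 6\right)^{2} = 5862 - 41^{2} = 5862 - 1681 = 4181$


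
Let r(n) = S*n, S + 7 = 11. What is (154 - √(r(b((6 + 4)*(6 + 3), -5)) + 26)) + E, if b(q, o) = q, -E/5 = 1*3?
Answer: 139 - √386 ≈ 119.35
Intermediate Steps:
S = 4 (S = -7 + 11 = 4)
E = -15 (E = -5*3 = -15)
r(n) = 4*n
(154 - √(r(b((6 + 4)*(6 + 3), -5)) + 26)) + E = (154 - √(4*((6 + 4)*(6 + 3)) + 26)) - 15 = (154 - √(4*(10*9) + 26)) - 15 = (154 - √(4*90 + 26)) - 15 = (154 - √(360 + 26)) - 15 = (154 - √386) - 15 = 139 - √386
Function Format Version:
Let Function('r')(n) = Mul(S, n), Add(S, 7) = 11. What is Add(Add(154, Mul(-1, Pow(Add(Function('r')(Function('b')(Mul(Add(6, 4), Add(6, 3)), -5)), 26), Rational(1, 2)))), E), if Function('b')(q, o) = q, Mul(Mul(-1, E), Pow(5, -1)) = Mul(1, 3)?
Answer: Add(139, Mul(-1, Pow(386, Rational(1, 2)))) ≈ 119.35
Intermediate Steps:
S = 4 (S = Add(-7, 11) = 4)
E = -15 (E = Mul(-5, Mul(1, 3)) = Mul(-5, 3) = -15)
Function('r')(n) = Mul(4, n)
Add(Add(154, Mul(-1, Pow(Add(Function('r')(Function('b')(Mul(Add(6, 4), Add(6, 3)), -5)), 26), Rational(1, 2)))), E) = Add(Add(154, Mul(-1, Pow(Add(Mul(4, Mul(Add(6, 4), Add(6, 3))), 26), Rational(1, 2)))), -15) = Add(Add(154, Mul(-1, Pow(Add(Mul(4, Mul(10, 9)), 26), Rational(1, 2)))), -15) = Add(Add(154, Mul(-1, Pow(Add(Mul(4, 90), 26), Rational(1, 2)))), -15) = Add(Add(154, Mul(-1, Pow(Add(360, 26), Rational(1, 2)))), -15) = Add(Add(154, Mul(-1, Pow(386, Rational(1, 2)))), -15) = Add(139, Mul(-1, Pow(386, Rational(1, 2))))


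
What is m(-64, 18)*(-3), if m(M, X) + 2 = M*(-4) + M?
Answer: -570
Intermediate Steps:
m(M, X) = -2 - 3*M (m(M, X) = -2 + (M*(-4) + M) = -2 + (-4*M + M) = -2 - 3*M)
m(-64, 18)*(-3) = (-2 - 3*(-64))*(-3) = (-2 + 192)*(-3) = 190*(-3) = -570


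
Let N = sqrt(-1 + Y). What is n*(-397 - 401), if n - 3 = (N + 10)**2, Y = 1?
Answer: -82194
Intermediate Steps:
N = 0 (N = sqrt(-1 + 1) = sqrt(0) = 0)
n = 103 (n = 3 + (0 + 10)**2 = 3 + 10**2 = 3 + 100 = 103)
n*(-397 - 401) = 103*(-397 - 401) = 103*(-798) = -82194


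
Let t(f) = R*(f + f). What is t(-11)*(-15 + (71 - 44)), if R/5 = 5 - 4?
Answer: -1320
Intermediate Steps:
R = 5 (R = 5*(5 - 4) = 5*1 = 5)
t(f) = 10*f (t(f) = 5*(f + f) = 5*(2*f) = 10*f)
t(-11)*(-15 + (71 - 44)) = (10*(-11))*(-15 + (71 - 44)) = -110*(-15 + 27) = -110*12 = -1320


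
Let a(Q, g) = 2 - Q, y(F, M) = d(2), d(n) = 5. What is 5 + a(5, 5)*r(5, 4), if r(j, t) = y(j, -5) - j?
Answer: 5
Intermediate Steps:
y(F, M) = 5
r(j, t) = 5 - j
5 + a(5, 5)*r(5, 4) = 5 + (2 - 1*5)*(5 - 1*5) = 5 + (2 - 5)*(5 - 5) = 5 - 3*0 = 5 + 0 = 5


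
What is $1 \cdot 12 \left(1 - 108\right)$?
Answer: $-1284$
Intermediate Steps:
$1 \cdot 12 \left(1 - 108\right) = 12 \left(-107\right) = -1284$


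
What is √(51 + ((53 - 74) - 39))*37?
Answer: 111*I ≈ 111.0*I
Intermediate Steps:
√(51 + ((53 - 74) - 39))*37 = √(51 + (-21 - 39))*37 = √(51 - 60)*37 = √(-9)*37 = (3*I)*37 = 111*I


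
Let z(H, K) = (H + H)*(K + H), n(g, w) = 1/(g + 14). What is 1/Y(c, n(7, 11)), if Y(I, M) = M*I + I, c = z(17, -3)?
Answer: 3/1496 ≈ 0.0020053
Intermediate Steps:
n(g, w) = 1/(14 + g)
z(H, K) = 2*H*(H + K) (z(H, K) = (2*H)*(H + K) = 2*H*(H + K))
c = 476 (c = 2*17*(17 - 3) = 2*17*14 = 476)
Y(I, M) = I + I*M (Y(I, M) = I*M + I = I + I*M)
1/Y(c, n(7, 11)) = 1/(476*(1 + 1/(14 + 7))) = 1/(476*(1 + 1/21)) = 1/(476*(22/21)) = 1/(1496/3) = 3/1496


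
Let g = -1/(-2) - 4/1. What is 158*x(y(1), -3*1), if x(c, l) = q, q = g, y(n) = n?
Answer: -553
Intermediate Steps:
g = -7/2 (g = -1*(-½) - 4*1 = ½ - 4 = -7/2 ≈ -3.5000)
q = -7/2 ≈ -3.5000
x(c, l) = -7/2
158*x(y(1), -3*1) = 158*(-7/2) = -553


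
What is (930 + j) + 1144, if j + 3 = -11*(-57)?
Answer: 2698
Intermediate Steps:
j = 624 (j = -3 - 11*(-57) = -3 + 627 = 624)
(930 + j) + 1144 = (930 + 624) + 1144 = 1554 + 1144 = 2698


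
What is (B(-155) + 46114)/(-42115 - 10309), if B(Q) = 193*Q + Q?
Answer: -4011/13106 ≈ -0.30604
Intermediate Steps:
B(Q) = 194*Q
(B(-155) + 46114)/(-42115 - 10309) = (194*(-155) + 46114)/(-42115 - 10309) = (-30070 + 46114)/(-52424) = 16044*(-1/52424) = -4011/13106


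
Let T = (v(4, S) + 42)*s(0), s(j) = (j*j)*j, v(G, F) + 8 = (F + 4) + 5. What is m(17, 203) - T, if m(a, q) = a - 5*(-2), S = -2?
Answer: 27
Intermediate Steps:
v(G, F) = 1 + F (v(G, F) = -8 + ((F + 4) + 5) = -8 + ((4 + F) + 5) = -8 + (9 + F) = 1 + F)
s(j) = j³ (s(j) = j²*j = j³)
m(a, q) = 10 + a (m(a, q) = a + 10 = 10 + a)
T = 0 (T = ((1 - 2) + 42)*0³ = (-1 + 42)*0 = 41*0 = 0)
m(17, 203) - T = (10 + 17) - 1*0 = 27 + 0 = 27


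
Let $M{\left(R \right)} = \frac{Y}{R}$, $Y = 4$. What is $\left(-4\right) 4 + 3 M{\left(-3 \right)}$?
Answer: $-20$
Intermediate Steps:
$M{\left(R \right)} = \frac{4}{R}$
$\left(-4\right) 4 + 3 M{\left(-3 \right)} = \left(-4\right) 4 + 3 \frac{4}{-3} = -16 + 3 \cdot 4 \left(- \frac{1}{3}\right) = -16 + 3 \left(- \frac{4}{3}\right) = -16 - 4 = -20$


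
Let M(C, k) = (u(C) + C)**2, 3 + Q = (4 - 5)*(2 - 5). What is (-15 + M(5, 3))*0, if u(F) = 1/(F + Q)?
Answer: 0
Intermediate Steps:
Q = 0 (Q = -3 + (4 - 5)*(2 - 5) = -3 - 1*(-3) = -3 + 3 = 0)
u(F) = 1/F (u(F) = 1/(F + 0) = 1/F)
M(C, k) = (C + 1/C)**2 (M(C, k) = (1/C + C)**2 = (C + 1/C)**2)
(-15 + M(5, 3))*0 = (-15 + (1 + 5**2)**2/5**2)*0 = (-15 + (1 + 25)**2/25)*0 = (-15 + (1/25)*26**2)*0 = (-15 + (1/25)*676)*0 = (-15 + 676/25)*0 = (301/25)*0 = 0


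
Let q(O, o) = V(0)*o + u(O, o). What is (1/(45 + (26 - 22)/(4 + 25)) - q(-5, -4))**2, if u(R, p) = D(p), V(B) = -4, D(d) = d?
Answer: 245831041/1713481 ≈ 143.47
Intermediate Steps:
u(R, p) = p
q(O, o) = -3*o (q(O, o) = -4*o + o = -3*o)
(1/(45 + (26 - 22)/(4 + 25)) - q(-5, -4))**2 = (1/(45 + (26 - 22)/(4 + 25)) - (-3)*(-4))**2 = (1/(45 + 4/29) - 1*12)**2 = (1/(45 + 4*(1/29)) - 12)**2 = (1/(45 + 4/29) - 12)**2 = (1/(1309/29) - 12)**2 = (29/1309 - 12)**2 = (-15679/1309)**2 = 245831041/1713481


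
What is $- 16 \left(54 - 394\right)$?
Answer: $5440$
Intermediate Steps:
$- 16 \left(54 - 394\right) = \left(-16\right) \left(-340\right) = 5440$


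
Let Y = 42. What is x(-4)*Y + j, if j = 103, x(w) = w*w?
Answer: 775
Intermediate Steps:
x(w) = w²
x(-4)*Y + j = (-4)²*42 + 103 = 16*42 + 103 = 672 + 103 = 775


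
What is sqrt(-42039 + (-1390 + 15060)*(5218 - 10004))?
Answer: I*sqrt(65466659) ≈ 8091.1*I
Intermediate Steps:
sqrt(-42039 + (-1390 + 15060)*(5218 - 10004)) = sqrt(-42039 + 13670*(-4786)) = sqrt(-42039 - 65424620) = sqrt(-65466659) = I*sqrt(65466659)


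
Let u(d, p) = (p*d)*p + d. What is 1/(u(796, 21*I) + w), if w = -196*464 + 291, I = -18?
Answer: 1/113645807 ≈ 8.7993e-9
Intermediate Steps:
w = -90653 (w = -90944 + 291 = -90653)
u(d, p) = d + d*p² (u(d, p) = (d*p)*p + d = d*p² + d = d + d*p²)
1/(u(796, 21*I) + w) = 1/(796*(1 + (21*(-18))²) - 90653) = 1/(796*(1 + (-378)²) - 90653) = 1/(796*(1 + 142884) - 90653) = 1/(796*142885 - 90653) = 1/(113736460 - 90653) = 1/113645807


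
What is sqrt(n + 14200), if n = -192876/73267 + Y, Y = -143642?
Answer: I*sqrt(694865685280630)/73267 ≈ 359.78*I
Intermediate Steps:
n = -10524411290/73267 (n = -192876/73267 - 143642 = -10524411290/73267 ≈ -1.4364e+5)
sqrt(n + 14200) = sqrt(-10524411290/73267 + 14200) = sqrt(-9484019890/73267) = I*sqrt(694865685280630)/73267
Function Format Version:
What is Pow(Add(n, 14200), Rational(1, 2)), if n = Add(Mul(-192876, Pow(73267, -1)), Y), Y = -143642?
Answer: Mul(Rational(1, 73267), I, Pow(694865685280630, Rational(1, 2))) ≈ Mul(359.78, I)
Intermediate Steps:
n = Rational(-10524411290, 73267) (n = Add(Mul(-192876, Pow(73267, -1)), -143642) = Add(Mul(-192876, Rational(1, 73267)), -143642) = Add(Rational(-192876, 73267), -143642) = Rational(-10524411290, 73267) ≈ -1.4364e+5)
Pow(Add(n, 14200), Rational(1, 2)) = Pow(Add(Rational(-10524411290, 73267), 14200), Rational(1, 2)) = Pow(Rational(-9484019890, 73267), Rational(1, 2)) = Mul(Rational(1, 73267), I, Pow(694865685280630, Rational(1, 2)))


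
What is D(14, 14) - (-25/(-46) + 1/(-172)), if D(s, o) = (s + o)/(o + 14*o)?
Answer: -23993/59340 ≈ -0.40433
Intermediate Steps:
D(s, o) = (o + s)/(15*o) (D(s, o) = (o + s)/((15*o)) = (o + s)*(1/(15*o)) = (o + s)/(15*o))
D(14, 14) - (-25/(-46) + 1/(-172)) = (1/15)*(14 + 14)/14 - (-25/(-46) + 1/(-172)) = (1/15)*(1/14)*28 - (-25*(-1/46) + 1*(-1/172)) = 2/15 - (25/46 - 1/172) = 2/15 - 1*2127/3956 = 2/15 - 2127/3956 = -23993/59340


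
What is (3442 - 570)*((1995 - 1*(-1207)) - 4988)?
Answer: -5129392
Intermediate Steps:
(3442 - 570)*((1995 - 1*(-1207)) - 4988) = 2872*((1995 + 1207) - 4988) = 2872*(3202 - 4988) = 2872*(-1786) = -5129392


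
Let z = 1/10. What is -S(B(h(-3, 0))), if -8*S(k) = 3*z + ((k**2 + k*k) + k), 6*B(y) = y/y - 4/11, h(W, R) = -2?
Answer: 4667/87120 ≈ 0.053570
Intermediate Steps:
z = 1/10 ≈ 0.10000
B(y) = 7/66 (B(y) = (y/y - 4/11)/6 = (1 - 4*1/11)/6 = (1 - 4/11)/6 = (1/6)*(7/11) = 7/66)
S(k) = -3/80 - k**2/4 - k/8 (S(k) = -(3*(1/10) + ((k**2 + k*k) + k))/8 = -(3/10 + ((k**2 + k**2) + k))/8 = -(3/10 + (2*k**2 + k))/8 = -(3/10 + (k + 2*k**2))/8 = -(3/10 + k + 2*k**2)/8 = -3/80 - k**2/4 - k/8)
-S(B(h(-3, 0))) = -(-3/80 - (7/66)**2/4 - 1/8*7/66) = -(-3/80 - 1/4*49/4356 - 7/528) = -(-3/80 - 49/17424 - 7/528) = -1*(-4667/87120) = 4667/87120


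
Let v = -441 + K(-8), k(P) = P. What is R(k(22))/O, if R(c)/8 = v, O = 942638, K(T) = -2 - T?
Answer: -1740/471319 ≈ -0.0036918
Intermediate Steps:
v = -435 (v = -441 + (-2 - 1*(-8)) = -441 + (-2 + 8) = -441 + 6 = -435)
R(c) = -3480 (R(c) = 8*(-435) = -3480)
R(k(22))/O = -3480/942638 = -3480*1/942638 = -1740/471319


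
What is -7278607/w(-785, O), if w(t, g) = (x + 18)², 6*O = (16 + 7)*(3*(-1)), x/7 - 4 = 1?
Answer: -7278607/2809 ≈ -2591.2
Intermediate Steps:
x = 35 (x = 28 + 7*1 = 28 + 7 = 35)
O = -23/2 (O = ((16 + 7)*(3*(-1)))/6 = (23*(-3))/6 = (⅙)*(-69) = -23/2 ≈ -11.500)
w(t, g) = 2809 (w(t, g) = (35 + 18)² = 53² = 2809)
-7278607/w(-785, O) = -7278607/2809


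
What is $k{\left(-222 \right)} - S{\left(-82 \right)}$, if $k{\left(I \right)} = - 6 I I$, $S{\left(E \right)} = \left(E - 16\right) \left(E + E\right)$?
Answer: $-311776$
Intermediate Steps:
$S{\left(E \right)} = 2 E \left(-16 + E\right)$ ($S{\left(E \right)} = \left(-16 + E\right) 2 E = 2 E \left(-16 + E\right)$)
$k{\left(I \right)} = - 6 I^{2}$
$k{\left(-222 \right)} - S{\left(-82 \right)} = - 6 \left(-222\right)^{2} - 2 \left(-82\right) \left(-16 - 82\right) = \left(-6\right) 49284 - 2 \left(-82\right) \left(-98\right) = -295704 - 16072 = -311776$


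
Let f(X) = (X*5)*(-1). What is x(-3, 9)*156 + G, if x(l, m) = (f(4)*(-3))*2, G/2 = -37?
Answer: 18646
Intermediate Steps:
G = -74 (G = 2*(-37) = -74)
f(X) = -5*X (f(X) = (5*X)*(-1) = -5*X)
x(l, m) = 120 (x(l, m) = (-5*4*(-3))*2 = -20*(-3)*2 = 60*2 = 120)
x(-3, 9)*156 + G = 120*156 - 74 = 18720 - 74 = 18646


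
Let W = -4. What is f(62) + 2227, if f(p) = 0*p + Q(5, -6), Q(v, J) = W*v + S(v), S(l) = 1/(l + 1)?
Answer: 13243/6 ≈ 2207.2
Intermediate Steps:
S(l) = 1/(1 + l)
Q(v, J) = 1/(1 + v) - 4*v (Q(v, J) = -4*v + 1/(1 + v) = 1/(1 + v) - 4*v)
f(p) = -119/6 (f(p) = 0*p + (1 - 4*5*(1 + 5))/(1 + 5) = 0 + (1 - 4*5*6)/6 = 0 + (1 - 120)/6 = 0 + (⅙)*(-119) = 0 - 119/6 = -119/6)
f(62) + 2227 = -119/6 + 2227 = 13243/6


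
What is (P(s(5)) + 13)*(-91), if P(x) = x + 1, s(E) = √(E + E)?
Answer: -1274 - 91*√10 ≈ -1561.8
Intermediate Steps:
s(E) = √2*√E (s(E) = √(2*E) = √2*√E)
P(x) = 1 + x
(P(s(5)) + 13)*(-91) = ((1 + √2*√5) + 13)*(-91) = ((1 + √10) + 13)*(-91) = (14 + √10)*(-91) = -1274 - 91*√10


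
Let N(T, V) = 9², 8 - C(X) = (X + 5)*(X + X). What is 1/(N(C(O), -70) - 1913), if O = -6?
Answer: -1/1832 ≈ -0.00054585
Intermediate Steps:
C(X) = 8 - 2*X*(5 + X) (C(X) = 8 - (X + 5)*(X + X) = 8 - (5 + X)*2*X = 8 - 2*X*(5 + X))
N(T, V) = 81
1/(N(C(O), -70) - 1913) = 1/(81 - 1913) = 1/(-1832) = -1/1832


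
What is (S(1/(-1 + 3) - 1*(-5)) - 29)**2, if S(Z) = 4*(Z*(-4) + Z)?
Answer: 9025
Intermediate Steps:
S(Z) = -12*Z (S(Z) = 4*(-4*Z + Z) = 4*(-3*Z) = -12*Z)
(S(1/(-1 + 3) - 1*(-5)) - 29)**2 = (-12*(1/(-1 + 3) - 1*(-5)) - 29)**2 = (-12*(1/2 + 5) - 29)**2 = (-12*11/2 - 29)**2 = (-66 - 29)**2 = (-95)**2 = 9025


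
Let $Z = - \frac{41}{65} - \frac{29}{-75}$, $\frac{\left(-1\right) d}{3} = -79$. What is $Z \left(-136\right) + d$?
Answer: $\frac{263443}{975} \approx 270.2$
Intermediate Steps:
$d = 237$ ($d = \left(-3\right) \left(-79\right) = 237$)
$Z = - \frac{238}{975}$ ($Z = \left(-41\right) \frac{1}{65} - - \frac{29}{75} = - \frac{41}{65} + \frac{29}{75} = - \frac{238}{975} \approx -0.2441$)
$Z \left(-136\right) + d = \left(- \frac{238}{975}\right) \left(-136\right) + 237 = \frac{32368}{975} + 237 = \frac{263443}{975}$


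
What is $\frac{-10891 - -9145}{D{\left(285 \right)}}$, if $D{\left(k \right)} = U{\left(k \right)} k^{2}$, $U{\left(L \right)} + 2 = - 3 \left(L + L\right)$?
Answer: $\frac{97}{7725400} \approx 1.2556 \cdot 10^{-5}$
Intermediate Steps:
$U{\left(L \right)} = -2 - 6 L$ ($U{\left(L \right)} = -2 - 3 \left(L + L\right) = -2 - 3 \cdot 2 L = -2 - 6 L$)
$D{\left(k \right)} = k^{2} \left(-2 - 6 k\right)$ ($D{\left(k \right)} = \left(-2 - 6 k\right) k^{2} = k^{2} \left(-2 - 6 k\right)$)
$\frac{-10891 - -9145}{D{\left(285 \right)}} = \frac{-10891 - -9145}{285^{2} \left(-2 - 1710\right)} = \frac{-10891 + 9145}{81225 \left(-2 - 1710\right)} = - \frac{1746}{81225 \left(-1712\right)} = - \frac{1746}{-139057200} = \left(-1746\right) \left(- \frac{1}{139057200}\right) = \frac{97}{7725400}$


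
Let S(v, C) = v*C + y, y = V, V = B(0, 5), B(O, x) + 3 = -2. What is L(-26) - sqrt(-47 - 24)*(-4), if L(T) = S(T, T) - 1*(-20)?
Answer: 691 + 4*I*sqrt(71) ≈ 691.0 + 33.705*I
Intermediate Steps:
B(O, x) = -5 (B(O, x) = -3 - 2 = -5)
V = -5
y = -5
S(v, C) = -5 + C*v (S(v, C) = v*C - 5 = C*v - 5 = -5 + C*v)
L(T) = 15 + T**2 (L(T) = (-5 + T*T) - 1*(-20) = (-5 + T**2) + 20 = 15 + T**2)
L(-26) - sqrt(-47 - 24)*(-4) = (15 + (-26)**2) - sqrt(-47 - 24)*(-4) = (15 + 676) - sqrt(-71)*(-4) = 691 - I*sqrt(71)*(-4) = 691 - (-4)*I*sqrt(71) = 691 + 4*I*sqrt(71)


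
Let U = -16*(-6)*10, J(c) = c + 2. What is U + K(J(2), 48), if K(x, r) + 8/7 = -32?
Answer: 6488/7 ≈ 926.86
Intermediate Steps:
J(c) = 2 + c
K(x, r) = -232/7 (K(x, r) = -8/7 - 32 = -232/7)
U = 960 (U = 96*10 = 960)
U + K(J(2), 48) = 960 - 232/7 = 6488/7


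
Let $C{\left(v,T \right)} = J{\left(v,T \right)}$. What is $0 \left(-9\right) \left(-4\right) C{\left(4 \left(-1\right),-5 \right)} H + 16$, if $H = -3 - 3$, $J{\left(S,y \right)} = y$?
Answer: $16$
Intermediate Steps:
$C{\left(v,T \right)} = T$
$H = -6$ ($H = -3 - 3 = -6$)
$0 \left(-9\right) \left(-4\right) C{\left(4 \left(-1\right),-5 \right)} H + 16 = 0 \left(-9\right) \left(-4\right) \left(\left(-5\right) \left(-6\right)\right) + 16 = 0 \left(-4\right) 30 + 16 = 0 \cdot 30 + 16 = 0 + 16 = 16$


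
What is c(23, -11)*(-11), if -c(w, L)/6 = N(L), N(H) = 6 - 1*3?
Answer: 198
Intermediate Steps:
N(H) = 3 (N(H) = 6 - 3 = 3)
c(w, L) = -18 (c(w, L) = -6*3 = -18)
c(23, -11)*(-11) = -18*(-11) = 198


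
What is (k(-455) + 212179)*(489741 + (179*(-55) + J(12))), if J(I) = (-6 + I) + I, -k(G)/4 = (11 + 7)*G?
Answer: 117549655246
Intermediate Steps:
k(G) = -72*G (k(G) = -4*(11 + 7)*G = -72*G)
J(I) = -6 + 2*I
(k(-455) + 212179)*(489741 + (179*(-55) + J(12))) = (-72*(-455) + 212179)*(489741 + (179*(-55) + (-6 + 2*12))) = (32760 + 212179)*(489741 + (-9845 + (-6 + 24))) = 244939*(489741 + (-9845 + 18)) = 244939*(489741 - 9827) = 244939*479914 = 117549655246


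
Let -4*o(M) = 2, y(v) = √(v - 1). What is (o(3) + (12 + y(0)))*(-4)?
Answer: -46 - 4*I ≈ -46.0 - 4.0*I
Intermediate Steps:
y(v) = √(-1 + v)
o(M) = -½ (o(M) = -¼*2 = -½)
(o(3) + (12 + y(0)))*(-4) = (-½ + (12 + √(-1 + 0)))*(-4) = (-½ + (12 + √(-1)))*(-4) = (-½ + (12 + I))*(-4) = (23/2 + I)*(-4) = -46 - 4*I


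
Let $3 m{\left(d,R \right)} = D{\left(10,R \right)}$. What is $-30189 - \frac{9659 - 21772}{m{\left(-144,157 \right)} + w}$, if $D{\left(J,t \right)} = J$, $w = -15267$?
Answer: $- \frac{1382420838}{45791} \approx -30190.0$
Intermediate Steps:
$m{\left(d,R \right)} = \frac{10}{3}$ ($m{\left(d,R \right)} = \frac{1}{3} \cdot 10 = \frac{10}{3}$)
$-30189 - \frac{9659 - 21772}{m{\left(-144,157 \right)} + w} = -30189 - \frac{9659 - 21772}{\frac{10}{3} - 15267} = -30189 - - \frac{12113}{- \frac{45791}{3}} = -30189 - \left(-12113\right) \left(- \frac{3}{45791}\right) = -30189 - \frac{36339}{45791} = - \frac{1382420838}{45791}$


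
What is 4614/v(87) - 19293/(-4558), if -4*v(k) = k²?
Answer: 20635423/11499834 ≈ 1.7944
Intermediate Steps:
v(k) = -k²/4
4614/v(87) - 19293/(-4558) = 4614/((-¼*87²)) - 19293/(-4558) = 4614/((-¼*7569)) - 19293*(-1/4558) = 4614/(-7569/4) + 19293/4558 = 4614*(-4/7569) + 19293/4558 = -6152/2523 + 19293/4558 = 20635423/11499834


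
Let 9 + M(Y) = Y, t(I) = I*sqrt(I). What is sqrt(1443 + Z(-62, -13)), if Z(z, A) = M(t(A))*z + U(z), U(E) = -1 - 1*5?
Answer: sqrt(1995 + 806*I*sqrt(13)) ≈ 52.535 + 27.658*I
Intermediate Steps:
t(I) = I**(3/2)
U(E) = -6 (U(E) = -1 - 5 = -6)
M(Y) = -9 + Y
Z(z, A) = -6 + z*(-9 + A**(3/2)) (Z(z, A) = (-9 + A**(3/2))*z - 6 = z*(-9 + A**(3/2)) - 6 = -6 + z*(-9 + A**(3/2)))
sqrt(1443 + Z(-62, -13)) = sqrt(1443 + (-6 - 62*(-9 + (-13)**(3/2)))) = sqrt(1443 + (-6 - 62*(-9 - 13*I*sqrt(13)))) = sqrt(1443 + (-6 + (558 + 806*I*sqrt(13)))) = sqrt(1443 + (552 + 806*I*sqrt(13))) = sqrt(1995 + 806*I*sqrt(13))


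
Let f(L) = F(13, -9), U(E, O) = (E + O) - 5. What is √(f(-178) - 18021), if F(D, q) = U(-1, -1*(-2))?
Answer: 5*I*√721 ≈ 134.26*I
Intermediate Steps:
U(E, O) = -5 + E + O
F(D, q) = -4 (F(D, q) = -5 - 1 - 1*(-2) = -5 - 1 + 2 = -4)
f(L) = -4
√(f(-178) - 18021) = √(-4 - 18021) = √(-18025) = 5*I*√721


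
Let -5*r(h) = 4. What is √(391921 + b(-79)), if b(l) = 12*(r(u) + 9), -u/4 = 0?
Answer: √9800485/5 ≈ 626.11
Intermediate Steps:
u = 0 (u = -4*0 = 0)
r(h) = -⅘ (r(h) = -⅕*4 = -⅘)
b(l) = 492/5 (b(l) = 12*(-⅘ + 9) = 12*(41/5) = 492/5)
√(391921 + b(-79)) = √(391921 + 492/5) = √(1960097/5) = √9800485/5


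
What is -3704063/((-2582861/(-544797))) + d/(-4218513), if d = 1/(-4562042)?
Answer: -38835754153047883568305345/49707246428345105106 ≈ -7.8129e+5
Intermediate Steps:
d = -1/4562042 ≈ -2.1920e-7
-3704063/((-2582861/(-544797))) + d/(-4218513) = -3704063/((-2582861/(-544797))) - 1/4562042/(-4218513) = -3704063/((-2582861*(-1/544797))) - 1/4562042*(-1/4218513) = -3704063/2582861/544797 + 1/19245033483546 = -3704063*544797/2582861 + 1/19245033483546 = -2017962410211/2582861 + 1/19245033483546 = -38835754153047883568305345/49707246428345105106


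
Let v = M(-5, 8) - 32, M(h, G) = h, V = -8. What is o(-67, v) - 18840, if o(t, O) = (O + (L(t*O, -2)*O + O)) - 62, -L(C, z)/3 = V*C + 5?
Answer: -2219773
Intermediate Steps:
L(C, z) = -15 + 24*C (L(C, z) = -3*(-8*C + 5) = -3*(5 - 8*C) = -15 + 24*C)
v = -37 (v = -5 - 32 = -37)
o(t, O) = -62 + 2*O + O*(-15 + 24*O*t) (o(t, O) = (O + ((-15 + 24*(t*O))*O + O)) - 62 = (O + ((-15 + 24*(O*t))*O + O)) - 62 = (O + ((-15 + 24*O*t)*O + O)) - 62 = (O + (O*(-15 + 24*O*t) + O)) - 62 = (O + (O + O*(-15 + 24*O*t))) - 62 = (2*O + O*(-15 + 24*O*t)) - 62 = -62 + 2*O + O*(-15 + 24*O*t))
o(-67, v) - 18840 = (-62 - 13*(-37) + 24*(-67)*(-37)²) - 18840 = (-62 + 481 + 24*(-67)*1369) - 18840 = (-62 + 481 - 2201352) - 18840 = -2200933 - 18840 = -2219773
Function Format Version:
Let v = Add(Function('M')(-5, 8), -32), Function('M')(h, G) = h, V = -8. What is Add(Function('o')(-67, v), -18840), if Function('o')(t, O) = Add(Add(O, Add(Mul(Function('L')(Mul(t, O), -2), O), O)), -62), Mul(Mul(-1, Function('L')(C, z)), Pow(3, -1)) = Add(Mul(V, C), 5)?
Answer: -2219773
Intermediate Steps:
Function('L')(C, z) = Add(-15, Mul(24, C)) (Function('L')(C, z) = Mul(-3, Add(Mul(-8, C), 5)) = Mul(-3, Add(5, Mul(-8, C))) = Add(-15, Mul(24, C)))
v = -37 (v = Add(-5, -32) = -37)
Function('o')(t, O) = Add(-62, Mul(2, O), Mul(O, Add(-15, Mul(24, O, t)))) (Function('o')(t, O) = Add(Add(O, Add(Mul(Add(-15, Mul(24, Mul(t, O))), O), O)), -62) = Add(Add(O, Add(Mul(Add(-15, Mul(24, Mul(O, t))), O), O)), -62) = Add(Add(O, Add(Mul(Add(-15, Mul(24, O, t)), O), O)), -62) = Add(Add(O, Add(Mul(O, Add(-15, Mul(24, O, t))), O)), -62) = Add(Add(O, Add(O, Mul(O, Add(-15, Mul(24, O, t))))), -62) = Add(Add(Mul(2, O), Mul(O, Add(-15, Mul(24, O, t)))), -62) = Add(-62, Mul(2, O), Mul(O, Add(-15, Mul(24, O, t)))))
Add(Function('o')(-67, v), -18840) = Add(Add(-62, Mul(-13, -37), Mul(24, -67, Pow(-37, 2))), -18840) = Add(Add(-62, 481, Mul(24, -67, 1369)), -18840) = Add(Add(-62, 481, -2201352), -18840) = Add(-2200933, -18840) = -2219773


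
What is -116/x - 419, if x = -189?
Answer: -79075/189 ≈ -418.39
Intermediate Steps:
-116/x - 419 = -116/(-189) - 419 = -116*(-1/189) - 419 = 116/189 - 419 = -79075/189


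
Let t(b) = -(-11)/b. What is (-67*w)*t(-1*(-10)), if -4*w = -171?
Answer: -126027/40 ≈ -3150.7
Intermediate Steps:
t(b) = 11/b
w = 171/4 (w = -1/4*(-171) = 171/4 ≈ 42.750)
(-67*w)*t(-1*(-10)) = (-67*171/4)*(11/((-1*(-10)))) = -126027/(4*10) = -11457/4*11/10 = -126027/40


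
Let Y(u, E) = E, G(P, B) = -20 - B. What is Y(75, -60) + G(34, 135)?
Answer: -215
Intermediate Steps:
Y(75, -60) + G(34, 135) = -60 + (-20 - 1*135) = -60 + (-20 - 135) = -60 - 155 = -215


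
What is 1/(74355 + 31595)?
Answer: 1/105950 ≈ 9.4384e-6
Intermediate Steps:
1/(74355 + 31595) = 1/105950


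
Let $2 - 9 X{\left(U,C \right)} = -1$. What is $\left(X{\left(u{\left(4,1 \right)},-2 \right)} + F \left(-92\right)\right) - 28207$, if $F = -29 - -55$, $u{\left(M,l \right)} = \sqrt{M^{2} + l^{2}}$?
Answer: $- \frac{91796}{3} \approx -30599.0$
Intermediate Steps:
$X{\left(U,C \right)} = \frac{1}{3}$ ($X{\left(U,C \right)} = \frac{2}{9} - - \frac{1}{9} = \frac{2}{9} + \frac{1}{9} = \frac{1}{3}$)
$F = 26$ ($F = -29 + 55 = 26$)
$\left(X{\left(u{\left(4,1 \right)},-2 \right)} + F \left(-92\right)\right) - 28207 = \left(\frac{1}{3} + 26 \left(-92\right)\right) - 28207 = \left(\frac{1}{3} - 2392\right) - 28207 = - \frac{7175}{3} - 28207 = - \frac{91796}{3}$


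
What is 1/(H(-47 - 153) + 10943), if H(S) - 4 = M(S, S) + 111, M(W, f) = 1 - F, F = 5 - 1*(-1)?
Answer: 1/11053 ≈ 9.0473e-5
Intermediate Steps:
F = 6 (F = 5 + 1 = 6)
M(W, f) = -5 (M(W, f) = 1 - 1*6 = 1 - 6 = -5)
H(S) = 110 (H(S) = 4 + (-5 + 111) = 4 + 106 = 110)
1/(H(-47 - 153) + 10943) = 1/(110 + 10943) = 1/11053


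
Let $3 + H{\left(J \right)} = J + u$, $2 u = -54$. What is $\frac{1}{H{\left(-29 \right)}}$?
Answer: $- \frac{1}{59} \approx -0.016949$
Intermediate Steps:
$u = -27$ ($u = \frac{1}{2} \left(-54\right) = -27$)
$H{\left(J \right)} = -30 + J$ ($H{\left(J \right)} = -3 + \left(J - 27\right) = -3 + \left(-27 + J\right) = -30 + J$)
$\frac{1}{H{\left(-29 \right)}} = \frac{1}{-30 - 29} = \frac{1}{-59} = - \frac{1}{59}$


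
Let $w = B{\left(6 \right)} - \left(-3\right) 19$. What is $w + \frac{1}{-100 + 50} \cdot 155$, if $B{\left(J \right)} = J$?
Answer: $\frac{599}{10} \approx 59.9$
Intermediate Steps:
$w = 63$ ($w = 6 - \left(-3\right) 19 = 6 - -57 = 6 + 57 = 63$)
$w + \frac{1}{-100 + 50} \cdot 155 = 63 + \frac{1}{-100 + 50} \cdot 155 = 63 + \frac{1}{-50} \cdot 155 = 63 - \frac{31}{10} = \frac{599}{10}$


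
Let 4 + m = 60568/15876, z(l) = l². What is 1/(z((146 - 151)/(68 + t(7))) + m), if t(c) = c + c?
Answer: -26687556/4836191 ≈ -5.5183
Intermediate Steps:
t(c) = 2*c
m = -734/3969 (m = -4 + 60568/15876 = -4 + 60568*(1/15876) = -4 + 15142/3969 = -734/3969 ≈ -0.18493)
1/(z((146 - 151)/(68 + t(7))) + m) = 1/(((146 - 151)/(68 + 2*7))² - 734/3969) = 1/((-5/(68 + 14))² - 734/3969) = 1/((-5/82)² - 734/3969) = 1/(25/6724 - 734/3969) = 1/(-4836191/26687556) = -26687556/4836191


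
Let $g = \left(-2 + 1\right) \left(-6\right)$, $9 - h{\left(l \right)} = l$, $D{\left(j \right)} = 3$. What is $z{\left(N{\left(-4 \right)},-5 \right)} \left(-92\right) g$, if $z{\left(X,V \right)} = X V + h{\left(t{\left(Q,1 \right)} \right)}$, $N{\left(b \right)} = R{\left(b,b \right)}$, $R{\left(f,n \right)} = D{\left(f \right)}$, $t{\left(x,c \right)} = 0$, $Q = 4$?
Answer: $3312$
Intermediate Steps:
$R{\left(f,n \right)} = 3$
$N{\left(b \right)} = 3$
$h{\left(l \right)} = 9 - l$
$g = 6$ ($g = \left(-1\right) \left(-6\right) = 6$)
$z{\left(X,V \right)} = 9 + V X$ ($z{\left(X,V \right)} = X V + \left(9 - 0\right) = V X + \left(9 + 0\right) = V X + 9 = 9 + V X$)
$z{\left(N{\left(-4 \right)},-5 \right)} \left(-92\right) g = \left(9 - 15\right) \left(-92\right) 6 = \left(-6\right) \left(-92\right) 6 = 552 \cdot 6 = 3312$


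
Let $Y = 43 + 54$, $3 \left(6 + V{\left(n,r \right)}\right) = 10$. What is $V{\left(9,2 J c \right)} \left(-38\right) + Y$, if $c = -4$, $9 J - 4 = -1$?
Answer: $\frac{595}{3} \approx 198.33$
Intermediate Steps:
$J = \frac{1}{3}$ ($J = \frac{4}{9} + \frac{1}{9} \left(-1\right) = \frac{4}{9} - \frac{1}{9} = \frac{1}{3} \approx 0.33333$)
$V{\left(n,r \right)} = - \frac{8}{3}$ ($V{\left(n,r \right)} = -6 + \frac{1}{3} \cdot 10 = -6 + \frac{10}{3} = - \frac{8}{3}$)
$Y = 97$
$V{\left(9,2 J c \right)} \left(-38\right) + Y = \left(- \frac{8}{3}\right) \left(-38\right) + 97 = \frac{304}{3} + 97 = \frac{595}{3}$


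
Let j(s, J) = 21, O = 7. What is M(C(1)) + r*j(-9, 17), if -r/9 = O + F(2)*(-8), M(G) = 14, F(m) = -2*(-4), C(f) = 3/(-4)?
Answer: 10787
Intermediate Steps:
C(f) = -3/4 (C(f) = 3*(-1/4) = -3/4)
F(m) = 8
r = 513 (r = -9*(7 + 8*(-8)) = -9*(7 - 64) = -9*(-57) = 513)
M(C(1)) + r*j(-9, 17) = 14 + 513*21 = 14 + 10773 = 10787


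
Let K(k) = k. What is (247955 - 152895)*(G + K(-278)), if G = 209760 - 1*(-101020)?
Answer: 29516320120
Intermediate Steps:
G = 310780 (G = 209760 + 101020 = 310780)
(247955 - 152895)*(G + K(-278)) = (247955 - 152895)*(310780 - 278) = 95060*310502 = 29516320120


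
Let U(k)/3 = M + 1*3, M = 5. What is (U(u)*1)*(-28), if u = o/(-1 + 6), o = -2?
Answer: -672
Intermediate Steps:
u = -⅖ (u = -2/(-1 + 6) = -2/5 = -2*⅕ = -⅖ ≈ -0.40000)
U(k) = 24 (U(k) = 3*(5 + 1*3) = 3*(5 + 3) = 3*8 = 24)
(U(u)*1)*(-28) = (24*1)*(-28) = 24*(-28) = -672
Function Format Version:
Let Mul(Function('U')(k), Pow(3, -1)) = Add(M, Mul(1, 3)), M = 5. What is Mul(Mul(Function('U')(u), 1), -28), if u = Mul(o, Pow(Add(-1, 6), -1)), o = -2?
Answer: -672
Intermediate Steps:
u = Rational(-2, 5) (u = Mul(-2, Pow(Add(-1, 6), -1)) = Mul(-2, Pow(5, -1)) = Mul(-2, Rational(1, 5)) = Rational(-2, 5) ≈ -0.40000)
Function('U')(k) = 24 (Function('U')(k) = Mul(3, Add(5, Mul(1, 3))) = Mul(3, Add(5, 3)) = Mul(3, 8) = 24)
Mul(Mul(Function('U')(u), 1), -28) = Mul(Mul(24, 1), -28) = Mul(24, -28) = -672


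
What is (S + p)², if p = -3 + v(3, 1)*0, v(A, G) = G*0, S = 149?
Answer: 21316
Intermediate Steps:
v(A, G) = 0
p = -3 (p = -3 + 0*0 = -3 + 0 = -3)
(S + p)² = (149 - 3)² = 146² = 21316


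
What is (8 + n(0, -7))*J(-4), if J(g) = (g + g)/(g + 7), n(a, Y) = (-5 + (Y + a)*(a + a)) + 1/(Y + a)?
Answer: -160/21 ≈ -7.6190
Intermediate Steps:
n(a, Y) = -5 + 1/(Y + a) + 2*a*(Y + a) (n(a, Y) = (-5 + (Y + a)*(2*a)) + 1/(Y + a) = (-5 + 2*a*(Y + a)) + 1/(Y + a) = -5 + 1/(Y + a) + 2*a*(Y + a))
J(g) = 2*g/(7 + g) (J(g) = (2*g)/(7 + g) = 2*g/(7 + g))
(8 + n(0, -7))*J(-4) = (8 + (1 - 5*(-7) - 5*0 + 2*0**3 + 2*0*(-7)**2 + 4*(-7)*0**2)/(-7 + 0))*(2*(-4)/(7 - 4)) = (8 + (1 + 35 + 0 + 2*0 + 2*0*49 + 4*(-7)*0)/(-7))*(2*(-4)/3) = (8 - (1 + 35 + 0 + 0 + 0 + 0)/7)*(2*(-4)*(1/3)) = (8 - 1/7*36)*(-8/3) = (8 - 36/7)*(-8/3) = (20/7)*(-8/3) = -160/21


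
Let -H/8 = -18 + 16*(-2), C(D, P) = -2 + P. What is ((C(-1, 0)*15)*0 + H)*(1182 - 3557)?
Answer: -950000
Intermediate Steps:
H = 400 (H = -8*(-18 + 16*(-2)) = -8*(-18 - 32) = -8*(-50) = 400)
((C(-1, 0)*15)*0 + H)*(1182 - 3557) = (((-2 + 0)*15)*0 + 400)*(1182 - 3557) = (-2*15*0 + 400)*(-2375) = (-30*0 + 400)*(-2375) = (0 + 400)*(-2375) = 400*(-2375) = -950000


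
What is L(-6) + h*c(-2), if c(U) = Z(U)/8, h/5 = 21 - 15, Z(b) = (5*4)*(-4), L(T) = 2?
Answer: -298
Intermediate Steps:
Z(b) = -80 (Z(b) = 20*(-4) = -80)
h = 30 (h = 5*(21 - 15) = 5*6 = 30)
c(U) = -10 (c(U) = -80/8 = -80*⅛ = -10)
L(-6) + h*c(-2) = 2 + 30*(-10) = 2 - 300 = -298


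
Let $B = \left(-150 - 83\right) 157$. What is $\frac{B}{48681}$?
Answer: $- \frac{36581}{48681} \approx -0.75144$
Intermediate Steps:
$B = -36581$ ($B = \left(-233\right) 157 = -36581$)
$\frac{B}{48681} = - \frac{36581}{48681}$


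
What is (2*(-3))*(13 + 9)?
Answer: -132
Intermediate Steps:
(2*(-3))*(13 + 9) = -6*22 = -132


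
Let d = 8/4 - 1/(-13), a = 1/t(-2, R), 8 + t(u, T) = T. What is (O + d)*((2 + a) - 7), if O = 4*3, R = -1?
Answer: -2806/39 ≈ -71.949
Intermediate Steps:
t(u, T) = -8 + T
a = -⅑ (a = 1/(-8 - 1) = 1/(-9) = -⅑ ≈ -0.11111)
O = 12
d = 27/13 (d = 8*(¼) - 1*(-1/13) = 2 + 1/13 = 27/13 ≈ 2.0769)
(O + d)*((2 + a) - 7) = (12 + 27/13)*((2 - ⅑) - 7) = 183*(17/9 - 7)/13 = (183/13)*(-46/9) = -2806/39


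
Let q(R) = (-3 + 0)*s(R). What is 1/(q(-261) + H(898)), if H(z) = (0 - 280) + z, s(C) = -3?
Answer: 1/627 ≈ 0.0015949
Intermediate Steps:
H(z) = -280 + z
q(R) = 9 (q(R) = (-3 + 0)*(-3) = -3*(-3) = 9)
1/(q(-261) + H(898)) = 1/(9 + (-280 + 898)) = 1/(9 + 618) = 1/627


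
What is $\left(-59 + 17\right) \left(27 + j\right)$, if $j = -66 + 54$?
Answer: $-630$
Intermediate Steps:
$j = -12$
$\left(-59 + 17\right) \left(27 + j\right) = \left(-59 + 17\right) \left(27 - 12\right) = \left(-42\right) 15 = -630$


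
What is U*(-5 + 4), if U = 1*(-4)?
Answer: 4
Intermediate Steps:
U = -4
U*(-5 + 4) = -4*(-5 + 4) = -4*(-1) = 4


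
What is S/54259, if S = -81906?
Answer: -81906/54259 ≈ -1.5095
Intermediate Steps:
S/54259 = -81906/54259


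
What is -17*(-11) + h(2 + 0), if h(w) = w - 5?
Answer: 184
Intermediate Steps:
h(w) = -5 + w
-17*(-11) + h(2 + 0) = -17*(-11) + (-5 + (2 + 0)) = 187 + (-5 + 2) = 187 - 3 = 184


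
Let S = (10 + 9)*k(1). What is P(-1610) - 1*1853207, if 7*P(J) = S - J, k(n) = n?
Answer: -12970820/7 ≈ -1.8530e+6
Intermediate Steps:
S = 19 (S = (10 + 9)*1 = 19*1 = 19)
P(J) = 19/7 - J/7 (P(J) = (19 - J)/7 = 19/7 - J/7)
P(-1610) - 1*1853207 = (19/7 - ⅐*(-1610)) - 1*1853207 = (19/7 + 230) - 1853207 = 1629/7 - 1853207 = -12970820/7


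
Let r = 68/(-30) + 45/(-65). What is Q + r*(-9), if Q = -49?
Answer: -1454/65 ≈ -22.369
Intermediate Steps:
r = -577/195 (r = 68*(-1/30) + 45*(-1/65) = -34/15 - 9/13 = -577/195 ≈ -2.9590)
Q + r*(-9) = -49 - 577/195*(-9) = -49 + 1731/65 = -1454/65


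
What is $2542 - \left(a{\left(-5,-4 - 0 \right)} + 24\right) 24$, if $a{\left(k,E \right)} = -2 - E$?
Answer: $1918$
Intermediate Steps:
$2542 - \left(a{\left(-5,-4 - 0 \right)} + 24\right) 24 = 2542 - \left(\left(-2 - \left(-4 - 0\right)\right) + 24\right) 24 = 2542 - \left(\left(-2 - \left(-4 + 0\right)\right) + 24\right) 24 = 2542 - \left(\left(-2 - -4\right) + 24\right) 24 = 2542 - \left(\left(-2 + 4\right) + 24\right) 24 = 2542 - \left(2 + 24\right) 24 = 2542 - 26 \cdot 24 = 2542 - 624 = 1918$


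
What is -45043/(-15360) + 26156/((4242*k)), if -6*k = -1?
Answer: 433601561/10859520 ≈ 39.928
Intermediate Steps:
k = ⅙ (k = -⅙*(-1) = ⅙ ≈ 0.16667)
-45043/(-15360) + 26156/((4242*k)) = -45043/(-15360) + 26156/((4242*(⅙))) = -45043*(-1/15360) + 26156/707 = 45043/15360 + 26156*(1/707) = 45043/15360 + 26156/707 = 433601561/10859520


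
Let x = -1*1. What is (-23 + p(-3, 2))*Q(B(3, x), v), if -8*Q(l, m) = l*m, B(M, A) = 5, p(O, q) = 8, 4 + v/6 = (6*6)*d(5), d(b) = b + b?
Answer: 20025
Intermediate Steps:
d(b) = 2*b
v = 2136 (v = -24 + 6*((6*6)*(2*5)) = -24 + 6*(36*10) = -24 + 6*360 = -24 + 2160 = 2136)
x = -1
Q(l, m) = -l*m/8
(-23 + p(-3, 2))*Q(B(3, x), v) = (-23 + 8)*(-⅛*5*2136) = -15*(-1335) = 20025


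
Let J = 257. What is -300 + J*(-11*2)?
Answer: -5954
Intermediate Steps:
-300 + J*(-11*2) = -300 + 257*(-11*2) = -300 + 257*(-22) = -300 - 5654 = -5954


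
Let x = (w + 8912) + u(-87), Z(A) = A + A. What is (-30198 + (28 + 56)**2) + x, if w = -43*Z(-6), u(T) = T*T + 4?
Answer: -6141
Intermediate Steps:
Z(A) = 2*A
u(T) = 4 + T**2 (u(T) = T**2 + 4 = 4 + T**2)
w = 516 (w = -86*(-6) = -43*(-12) = 516)
x = 17001 (x = (516 + 8912) + (4 + (-87)**2) = 9428 + (4 + 7569) = 9428 + 7573 = 17001)
(-30198 + (28 + 56)**2) + x = (-30198 + (28 + 56)**2) + 17001 = (-30198 + 84**2) + 17001 = (-30198 + 7056) + 17001 = -23142 + 17001 = -6141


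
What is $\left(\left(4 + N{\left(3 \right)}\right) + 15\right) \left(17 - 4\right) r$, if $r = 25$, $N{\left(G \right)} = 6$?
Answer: $8125$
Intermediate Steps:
$\left(\left(4 + N{\left(3 \right)}\right) + 15\right) \left(17 - 4\right) r = \left(\left(4 + 6\right) + 15\right) \left(17 - 4\right) 25 = \left(10 + 15\right) 13 \cdot 25 = 25 \cdot 13 \cdot 25 = 325 \cdot 25 = 8125$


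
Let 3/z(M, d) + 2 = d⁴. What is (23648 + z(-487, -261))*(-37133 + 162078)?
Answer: 13711195627152465875/4640470639 ≈ 2.9547e+9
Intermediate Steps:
z(M, d) = 3/(-2 + d⁴)
(23648 + z(-487, -261))*(-37133 + 162078) = (23648 + 3/(-2 + (-261)⁴))*(-37133 + 162078) = (23648 + 3/(-2 + 4640470641))*124945 = (23648 + 3/4640470639)*124945 = (109737849671075/4640470639)*124945 = 13711195627152465875/4640470639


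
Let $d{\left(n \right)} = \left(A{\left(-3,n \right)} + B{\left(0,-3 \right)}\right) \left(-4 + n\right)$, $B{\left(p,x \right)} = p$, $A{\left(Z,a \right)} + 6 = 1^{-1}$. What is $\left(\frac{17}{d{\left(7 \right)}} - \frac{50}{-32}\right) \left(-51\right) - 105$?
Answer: $- \frac{10151}{80} \approx -126.89$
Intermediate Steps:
$A{\left(Z,a \right)} = -5$ ($A{\left(Z,a \right)} = -6 + 1^{-1} = -6 + 1 = -5$)
$d{\left(n \right)} = 20 - 5 n$ ($d{\left(n \right)} = \left(-5 + 0\right) \left(-4 + n\right) = - 5 \left(-4 + n\right) = 20 - 5 n$)
$\left(\frac{17}{d{\left(7 \right)}} - \frac{50}{-32}\right) \left(-51\right) - 105 = \left(\frac{17}{20 - 35} - \frac{50}{-32}\right) \left(-51\right) - 105 = \left(\frac{17}{20 - 35} - - \frac{25}{16}\right) \left(-51\right) - 105 = \left(\frac{17}{-15} + \frac{25}{16}\right) \left(-51\right) - 105 = \left(17 \left(- \frac{1}{15}\right) + \frac{25}{16}\right) \left(-51\right) - 105 = \left(- \frac{17}{15} + \frac{25}{16}\right) \left(-51\right) - 105 = \frac{103}{240} \left(-51\right) - 105 = - \frac{1751}{80} - 105 = - \frac{10151}{80}$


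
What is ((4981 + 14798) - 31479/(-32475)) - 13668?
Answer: 66162068/10825 ≈ 6112.0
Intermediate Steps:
((4981 + 14798) - 31479/(-32475)) - 13668 = (19779 - 31479*(-1/32475)) - 13668 = (19779 + 10493/10825) - 13668 = 214118168/10825 - 13668 = 66162068/10825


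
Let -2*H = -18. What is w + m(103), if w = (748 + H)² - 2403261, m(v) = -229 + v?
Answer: -1830338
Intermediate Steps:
H = 9 (H = -½*(-18) = 9)
w = -1830212 (w = (748 + 9)² - 2403261 = 757² - 2403261 = 573049 - 2403261 = -1830212)
w + m(103) = -1830212 + (-229 + 103) = -1830212 - 126 = -1830338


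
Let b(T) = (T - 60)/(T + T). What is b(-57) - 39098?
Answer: -1485685/38 ≈ -39097.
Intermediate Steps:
b(T) = (-60 + T)/(2*T) (b(T) = (-60 + T)/((2*T)) = (-60 + T)*(1/(2*T)) = (-60 + T)/(2*T))
b(-57) - 39098 = (½)*(-60 - 57)/(-57) - 39098 = (½)*(-1/57)*(-117) - 39098 = 39/38 - 39098 = -1485685/38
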